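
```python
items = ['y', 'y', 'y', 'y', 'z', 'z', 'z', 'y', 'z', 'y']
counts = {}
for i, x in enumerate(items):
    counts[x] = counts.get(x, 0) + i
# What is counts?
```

Initial: counts = {}, items = ['y', 'y', 'y', 'y', 'z', 'z', 'z', 'y', 'z', 'y']
i=0, x='y': counts = {'y': 0}
i=1, x='y': counts = {'y': 1}
i=2, x='y': counts = {'y': 3}
i=3, x='y': counts = {'y': 6}
i=4, x='z': counts = {'y': 6, 'z': 4}
i=5, x='z': counts = {'y': 6, 'z': 9}
i=6, x='z': counts = {'y': 6, 'z': 15}
i=7, x='y': counts = {'y': 13, 'z': 15}
i=8, x='z': counts = {'y': 13, 'z': 23}
i=9, x='y': counts = {'y': 22, 'z': 23}

{'y': 22, 'z': 23}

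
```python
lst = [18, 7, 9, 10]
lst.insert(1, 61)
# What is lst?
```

[18, 61, 7, 9, 10]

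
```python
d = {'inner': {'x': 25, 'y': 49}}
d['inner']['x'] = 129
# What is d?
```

After line 1: d = {'inner': {'x': 25, 'y': 49}}
After line 2 (inner x overwritten): d = {'inner': {'x': 129, 'y': 49}}

{'inner': {'x': 129, 'y': 49}}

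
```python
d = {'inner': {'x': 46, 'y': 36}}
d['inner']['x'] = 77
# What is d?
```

After line 1: d = {'inner': {'x': 46, 'y': 36}}
After line 2 (inner x overwritten): d = {'inner': {'x': 77, 'y': 36}}

{'inner': {'x': 77, 'y': 36}}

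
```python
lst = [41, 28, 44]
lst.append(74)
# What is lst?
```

[41, 28, 44, 74]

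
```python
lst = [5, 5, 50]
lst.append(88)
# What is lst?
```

[5, 5, 50, 88]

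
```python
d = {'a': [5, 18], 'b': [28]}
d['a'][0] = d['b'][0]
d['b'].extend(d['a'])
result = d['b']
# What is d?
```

After line 1: d = {'a': [5, 18], 'b': [28]}
After line 2 (a[0] = b[0] = 28): d = {'a': [28, 18], 'b': [28]}
After line 3 (b.extend(a) appends [28, 18]): d = {'a': [28, 18], 'b': [28, 28, 18]}
After line 4: result = d['b'] = [28, 28, 18]

{'a': [28, 18], 'b': [28, 28, 18]}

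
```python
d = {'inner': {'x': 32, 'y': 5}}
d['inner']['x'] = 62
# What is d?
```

After line 1: d = {'inner': {'x': 32, 'y': 5}}
After line 2 (inner x overwritten): d = {'inner': {'x': 62, 'y': 5}}

{'inner': {'x': 62, 'y': 5}}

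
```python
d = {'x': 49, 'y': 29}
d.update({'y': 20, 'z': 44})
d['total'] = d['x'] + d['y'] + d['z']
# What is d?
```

After line 1: d = {'x': 49, 'y': 29}
After line 2 (y overwritten, z added): d = {'x': 49, 'y': 20, 'z': 44}
After line 3 (total = 49 + 20 + 44 = 113): d = {'x': 49, 'y': 20, 'z': 44, 'total': 113}

{'x': 49, 'y': 20, 'z': 44, 'total': 113}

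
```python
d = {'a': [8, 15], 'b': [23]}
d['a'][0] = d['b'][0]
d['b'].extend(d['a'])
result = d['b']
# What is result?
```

After line 1: d = {'a': [8, 15], 'b': [23]}
After line 2 (a[0] = b[0] = 23): d = {'a': [23, 15], 'b': [23]}
After line 3 (b.extend(a) appends [23, 15]): d = {'a': [23, 15], 'b': [23, 23, 15]}
After line 4: result = d['b'] = [23, 23, 15]

[23, 23, 15]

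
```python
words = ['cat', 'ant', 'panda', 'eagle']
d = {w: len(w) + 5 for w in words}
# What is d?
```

{'cat': 8, 'ant': 8, 'panda': 10, 'eagle': 10}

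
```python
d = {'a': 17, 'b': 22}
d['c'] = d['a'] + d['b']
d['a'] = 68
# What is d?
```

After line 1: d = {'a': 17, 'b': 22}
After line 2 (d['c'] = 17 + 22): d = {'a': 17, 'b': 22, 'c': 39}
After line 3: d = {'a': 68, 'b': 22, 'c': 39}

{'a': 68, 'b': 22, 'c': 39}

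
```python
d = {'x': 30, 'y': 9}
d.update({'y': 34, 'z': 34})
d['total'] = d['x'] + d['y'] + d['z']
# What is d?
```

After line 1: d = {'x': 30, 'y': 9}
After line 2 (y overwritten, z added): d = {'x': 30, 'y': 34, 'z': 34}
After line 3 (total = 30 + 34 + 34 = 98): d = {'x': 30, 'y': 34, 'z': 34, 'total': 98}

{'x': 30, 'y': 34, 'z': 34, 'total': 98}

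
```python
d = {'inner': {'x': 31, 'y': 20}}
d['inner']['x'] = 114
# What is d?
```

After line 1: d = {'inner': {'x': 31, 'y': 20}}
After line 2 (inner x overwritten): d = {'inner': {'x': 114, 'y': 20}}

{'inner': {'x': 114, 'y': 20}}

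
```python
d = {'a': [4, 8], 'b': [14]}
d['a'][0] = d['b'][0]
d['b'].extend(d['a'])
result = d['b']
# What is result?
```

After line 1: d = {'a': [4, 8], 'b': [14]}
After line 2 (a[0] = b[0] = 14): d = {'a': [14, 8], 'b': [14]}
After line 3 (b.extend(a) appends [14, 8]): d = {'a': [14, 8], 'b': [14, 14, 8]}
After line 4: result = d['b'] = [14, 14, 8]

[14, 14, 8]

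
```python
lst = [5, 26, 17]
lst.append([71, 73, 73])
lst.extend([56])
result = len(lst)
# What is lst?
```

After line 1: lst = [5, 26, 17]
After line 2 (append adds [71, 73, 73] as single element): lst = [5, 26, 17, [71, 73, 73]]
After line 3 (extend unpacks [56], adds 56): lst = [5, 26, 17, [71, 73, 73], 56]
After line 4: result = len(lst) = 5

[5, 26, 17, [71, 73, 73], 56]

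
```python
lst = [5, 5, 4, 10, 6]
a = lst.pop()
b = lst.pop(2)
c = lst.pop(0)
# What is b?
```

After line 1: lst = [5, 5, 4, 10, 6]
After line 2 (pop() -> a = 6): lst = [5, 5, 4, 10]
After line 3 (pop(2) -> b = 4): lst = [5, 5, 10]
After line 4 (pop(0) -> c = 5): lst = [5, 10]

4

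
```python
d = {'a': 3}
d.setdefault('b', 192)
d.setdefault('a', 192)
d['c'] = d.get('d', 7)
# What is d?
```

After line 1: d = {'a': 3}
After line 2 (setdefault adds 'b'=192): d = {'a': 3, 'b': 192}
After line 3 (setdefault 'a' no-op, already exists): d = {'a': 3, 'b': 192}
After line 4 (get('d', 7) returns default since 'd' not in d): d = {'a': 3, 'b': 192, 'c': 7}

{'a': 3, 'b': 192, 'c': 7}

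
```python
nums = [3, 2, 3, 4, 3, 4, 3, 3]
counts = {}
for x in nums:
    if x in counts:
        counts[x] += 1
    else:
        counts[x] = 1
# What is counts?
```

Initial: counts = {}, nums = [3, 2, 3, 4, 3, 4, 3, 3]
See 3: counts = {3: 1}
See 2: counts = {3: 1, 2: 1}
See 3: counts = {3: 2, 2: 1}
See 4: counts = {3: 2, 2: 1, 4: 1}
See 3: counts = {3: 3, 2: 1, 4: 1}
See 4: counts = {3: 3, 2: 1, 4: 2}
See 3: counts = {3: 4, 2: 1, 4: 2}
See 3: counts = {3: 5, 2: 1, 4: 2}

{3: 5, 2: 1, 4: 2}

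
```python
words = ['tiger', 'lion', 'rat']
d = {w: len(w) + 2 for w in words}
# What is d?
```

{'tiger': 7, 'lion': 6, 'rat': 5}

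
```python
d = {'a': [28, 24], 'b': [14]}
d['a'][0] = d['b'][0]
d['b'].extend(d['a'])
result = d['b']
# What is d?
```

After line 1: d = {'a': [28, 24], 'b': [14]}
After line 2 (a[0] = b[0] = 14): d = {'a': [14, 24], 'b': [14]}
After line 3 (b.extend(a) appends [14, 24]): d = {'a': [14, 24], 'b': [14, 14, 24]}
After line 4: result = d['b'] = [14, 14, 24]

{'a': [14, 24], 'b': [14, 14, 24]}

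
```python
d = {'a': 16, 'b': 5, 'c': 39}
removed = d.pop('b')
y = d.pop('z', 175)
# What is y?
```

After line 1: d = {'a': 16, 'b': 5, 'c': 39}
After line 2 (pop 'b' returns 5): d = {'a': 16, 'c': 39}, removed = 5
After line 3 (pop 'z' missing, returns default 175): d = {'a': 16, 'c': 39}, y = 175

175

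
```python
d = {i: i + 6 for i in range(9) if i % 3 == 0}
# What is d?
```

{0: 6, 3: 9, 6: 12}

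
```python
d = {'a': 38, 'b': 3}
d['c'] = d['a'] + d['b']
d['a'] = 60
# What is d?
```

After line 1: d = {'a': 38, 'b': 3}
After line 2 (d['c'] = 38 + 3): d = {'a': 38, 'b': 3, 'c': 41}
After line 3: d = {'a': 60, 'b': 3, 'c': 41}

{'a': 60, 'b': 3, 'c': 41}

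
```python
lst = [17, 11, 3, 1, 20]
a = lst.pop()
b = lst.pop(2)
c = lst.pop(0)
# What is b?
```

After line 1: lst = [17, 11, 3, 1, 20]
After line 2 (pop() -> a = 20): lst = [17, 11, 3, 1]
After line 3 (pop(2) -> b = 3): lst = [17, 11, 1]
After line 4 (pop(0) -> c = 17): lst = [11, 1]

3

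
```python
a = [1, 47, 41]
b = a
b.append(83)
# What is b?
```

After line 1: a = [1, 47, 41]
After line 2 (b = a is an alias, same object): a = [1, 47, 41], b = [1, 47, 41]
After line 3 (b.append mutates the shared list): a = [1, 47, 41, 83], b = [1, 47, 41, 83]

[1, 47, 41, 83]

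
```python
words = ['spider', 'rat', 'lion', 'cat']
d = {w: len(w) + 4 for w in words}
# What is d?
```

{'spider': 10, 'rat': 7, 'lion': 8, 'cat': 7}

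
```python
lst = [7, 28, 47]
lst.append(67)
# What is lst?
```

[7, 28, 47, 67]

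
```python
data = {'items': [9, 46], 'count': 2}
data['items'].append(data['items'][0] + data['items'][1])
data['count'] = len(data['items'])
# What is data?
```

After line 1: data = {'items': [9, 46], 'count': 2}
After line 2 (append 9 + 46 = 55): data = {'items': [9, 46, 55], 'count': 2}
After line 3 (count = len(items) = 3): data = {'items': [9, 46, 55], 'count': 3}

{'items': [9, 46, 55], 'count': 3}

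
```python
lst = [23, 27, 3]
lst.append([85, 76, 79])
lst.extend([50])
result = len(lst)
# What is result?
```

After line 1: lst = [23, 27, 3]
After line 2 (append adds [85, 76, 79] as single element): lst = [23, 27, 3, [85, 76, 79]]
After line 3 (extend unpacks [50], adds 50): lst = [23, 27, 3, [85, 76, 79], 50]
After line 4: result = len(lst) = 5

5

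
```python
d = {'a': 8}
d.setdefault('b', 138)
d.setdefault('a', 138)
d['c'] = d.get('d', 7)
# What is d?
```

After line 1: d = {'a': 8}
After line 2 (setdefault adds 'b'=138): d = {'a': 8, 'b': 138}
After line 3 (setdefault 'a' no-op, already exists): d = {'a': 8, 'b': 138}
After line 4 (get('d', 7) returns default since 'd' not in d): d = {'a': 8, 'b': 138, 'c': 7}

{'a': 8, 'b': 138, 'c': 7}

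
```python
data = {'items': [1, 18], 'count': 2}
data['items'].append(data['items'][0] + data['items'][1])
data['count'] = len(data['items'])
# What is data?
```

After line 1: data = {'items': [1, 18], 'count': 2}
After line 2 (append 1 + 18 = 19): data = {'items': [1, 18, 19], 'count': 2}
After line 3 (count = len(items) = 3): data = {'items': [1, 18, 19], 'count': 3}

{'items': [1, 18, 19], 'count': 3}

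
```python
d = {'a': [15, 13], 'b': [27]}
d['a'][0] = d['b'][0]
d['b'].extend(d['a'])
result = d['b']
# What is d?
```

After line 1: d = {'a': [15, 13], 'b': [27]}
After line 2 (a[0] = b[0] = 27): d = {'a': [27, 13], 'b': [27]}
After line 3 (b.extend(a) appends [27, 13]): d = {'a': [27, 13], 'b': [27, 27, 13]}
After line 4: result = d['b'] = [27, 27, 13]

{'a': [27, 13], 'b': [27, 27, 13]}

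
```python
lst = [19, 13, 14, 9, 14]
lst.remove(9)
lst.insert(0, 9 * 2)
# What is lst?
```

After line 1: lst = [19, 13, 14, 9, 14]
After line 2 (remove first 9): lst = [19, 13, 14, 14]
After line 3 (insert 18 at index 0): lst = [18, 19, 13, 14, 14]

[18, 19, 13, 14, 14]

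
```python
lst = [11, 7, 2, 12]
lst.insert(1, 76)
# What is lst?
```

[11, 76, 7, 2, 12]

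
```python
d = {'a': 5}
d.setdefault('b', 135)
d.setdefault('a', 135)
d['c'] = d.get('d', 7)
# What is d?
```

After line 1: d = {'a': 5}
After line 2 (setdefault adds 'b'=135): d = {'a': 5, 'b': 135}
After line 3 (setdefault 'a' no-op, already exists): d = {'a': 5, 'b': 135}
After line 4 (get('d', 7) returns default since 'd' not in d): d = {'a': 5, 'b': 135, 'c': 7}

{'a': 5, 'b': 135, 'c': 7}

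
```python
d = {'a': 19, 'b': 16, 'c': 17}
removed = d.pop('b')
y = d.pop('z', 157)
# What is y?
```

After line 1: d = {'a': 19, 'b': 16, 'c': 17}
After line 2 (pop 'b' returns 16): d = {'a': 19, 'c': 17}, removed = 16
After line 3 (pop 'z' missing, returns default 157): d = {'a': 19, 'c': 17}, y = 157

157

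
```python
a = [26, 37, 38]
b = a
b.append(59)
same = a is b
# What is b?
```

After line 1: a = [26, 37, 38]
After line 2 (b = a is an alias, same object): a = [26, 37, 38], b = [26, 37, 38]
After line 3 (b.append mutates the shared list): a = [26, 37, 38, 59], b = [26, 37, 38, 59]
After line 4 (same = a is b; same object -> True): same = True

[26, 37, 38, 59]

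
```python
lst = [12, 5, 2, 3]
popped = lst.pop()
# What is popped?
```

3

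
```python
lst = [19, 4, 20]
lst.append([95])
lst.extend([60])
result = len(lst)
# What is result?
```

After line 1: lst = [19, 4, 20]
After line 2 (append adds [95] as single element): lst = [19, 4, 20, [95]]
After line 3 (extend unpacks [60], adds 60): lst = [19, 4, 20, [95], 60]
After line 4: result = len(lst) = 5

5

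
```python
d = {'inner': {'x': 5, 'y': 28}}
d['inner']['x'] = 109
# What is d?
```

After line 1: d = {'inner': {'x': 5, 'y': 28}}
After line 2 (inner x overwritten): d = {'inner': {'x': 109, 'y': 28}}

{'inner': {'x': 109, 'y': 28}}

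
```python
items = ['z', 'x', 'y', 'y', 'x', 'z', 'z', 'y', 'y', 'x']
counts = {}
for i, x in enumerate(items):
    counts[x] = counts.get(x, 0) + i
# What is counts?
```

Initial: counts = {}, items = ['z', 'x', 'y', 'y', 'x', 'z', 'z', 'y', 'y', 'x']
i=0, x='z': counts = {'z': 0}
i=1, x='x': counts = {'z': 0, 'x': 1}
i=2, x='y': counts = {'z': 0, 'x': 1, 'y': 2}
i=3, x='y': counts = {'z': 0, 'x': 1, 'y': 5}
i=4, x='x': counts = {'z': 0, 'x': 5, 'y': 5}
i=5, x='z': counts = {'z': 5, 'x': 5, 'y': 5}
i=6, x='z': counts = {'z': 11, 'x': 5, 'y': 5}
i=7, x='y': counts = {'z': 11, 'x': 5, 'y': 12}
i=8, x='y': counts = {'z': 11, 'x': 5, 'y': 20}
i=9, x='x': counts = {'z': 11, 'x': 14, 'y': 20}

{'z': 11, 'x': 14, 'y': 20}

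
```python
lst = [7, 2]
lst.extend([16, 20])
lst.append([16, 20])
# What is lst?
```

After line 1: lst = [7, 2]
After line 2 (extend unpacks [16, 20]): lst = [7, 2, 16, 20]
After line 3 (append adds [16, 20] as single element): lst = [7, 2, 16, 20, [16, 20]]

[7, 2, 16, 20, [16, 20]]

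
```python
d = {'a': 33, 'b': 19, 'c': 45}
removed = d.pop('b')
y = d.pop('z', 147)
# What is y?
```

After line 1: d = {'a': 33, 'b': 19, 'c': 45}
After line 2 (pop 'b' returns 19): d = {'a': 33, 'c': 45}, removed = 19
After line 3 (pop 'z' missing, returns default 147): d = {'a': 33, 'c': 45}, y = 147

147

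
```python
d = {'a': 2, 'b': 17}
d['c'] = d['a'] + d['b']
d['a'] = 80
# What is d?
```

After line 1: d = {'a': 2, 'b': 17}
After line 2 (d['c'] = 2 + 17): d = {'a': 2, 'b': 17, 'c': 19}
After line 3: d = {'a': 80, 'b': 17, 'c': 19}

{'a': 80, 'b': 17, 'c': 19}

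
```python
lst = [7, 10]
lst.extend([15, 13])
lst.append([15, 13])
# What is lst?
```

After line 1: lst = [7, 10]
After line 2 (extend unpacks [15, 13]): lst = [7, 10, 15, 13]
After line 3 (append adds [15, 13] as single element): lst = [7, 10, 15, 13, [15, 13]]

[7, 10, 15, 13, [15, 13]]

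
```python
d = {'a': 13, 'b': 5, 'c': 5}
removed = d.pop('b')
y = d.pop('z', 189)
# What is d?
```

After line 1: d = {'a': 13, 'b': 5, 'c': 5}
After line 2 (pop 'b' returns 5): d = {'a': 13, 'c': 5}, removed = 5
After line 3 (pop 'z' missing, returns default 189): d = {'a': 13, 'c': 5}, y = 189

{'a': 13, 'c': 5}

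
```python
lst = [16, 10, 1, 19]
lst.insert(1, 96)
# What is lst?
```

[16, 96, 10, 1, 19]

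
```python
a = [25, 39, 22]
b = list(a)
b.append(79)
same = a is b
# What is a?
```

After line 1: a = [25, 39, 22]
After line 2 (b = list(a) is a shallow copy, new object): a = [25, 39, 22], b = [25, 39, 22]
After line 3 (append only mutates b): a = [25, 39, 22], b = [25, 39, 22, 79]
After line 4 (same = a is b; different objects -> False): same = False

[25, 39, 22]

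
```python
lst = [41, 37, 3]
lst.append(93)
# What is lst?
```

[41, 37, 3, 93]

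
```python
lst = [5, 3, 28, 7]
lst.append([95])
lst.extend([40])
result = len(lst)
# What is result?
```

After line 1: lst = [5, 3, 28, 7]
After line 2 (append adds [95] as single element): lst = [5, 3, 28, 7, [95]]
After line 3 (extend unpacks [40], adds 40): lst = [5, 3, 28, 7, [95], 40]
After line 4: result = len(lst) = 6

6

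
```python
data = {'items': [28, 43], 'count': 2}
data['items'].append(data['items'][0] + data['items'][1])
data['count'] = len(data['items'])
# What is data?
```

After line 1: data = {'items': [28, 43], 'count': 2}
After line 2 (append 28 + 43 = 71): data = {'items': [28, 43, 71], 'count': 2}
After line 3 (count = len(items) = 3): data = {'items': [28, 43, 71], 'count': 3}

{'items': [28, 43, 71], 'count': 3}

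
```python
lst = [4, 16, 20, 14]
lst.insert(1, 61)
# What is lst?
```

[4, 61, 16, 20, 14]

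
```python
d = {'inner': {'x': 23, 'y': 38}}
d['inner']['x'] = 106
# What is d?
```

After line 1: d = {'inner': {'x': 23, 'y': 38}}
After line 2 (inner x overwritten): d = {'inner': {'x': 106, 'y': 38}}

{'inner': {'x': 106, 'y': 38}}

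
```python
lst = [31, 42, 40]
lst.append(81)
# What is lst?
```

[31, 42, 40, 81]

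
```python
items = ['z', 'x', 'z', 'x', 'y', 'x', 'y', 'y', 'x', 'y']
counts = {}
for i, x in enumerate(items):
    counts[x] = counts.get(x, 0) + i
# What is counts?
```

Initial: counts = {}, items = ['z', 'x', 'z', 'x', 'y', 'x', 'y', 'y', 'x', 'y']
i=0, x='z': counts = {'z': 0}
i=1, x='x': counts = {'z': 0, 'x': 1}
i=2, x='z': counts = {'z': 2, 'x': 1}
i=3, x='x': counts = {'z': 2, 'x': 4}
i=4, x='y': counts = {'z': 2, 'x': 4, 'y': 4}
i=5, x='x': counts = {'z': 2, 'x': 9, 'y': 4}
i=6, x='y': counts = {'z': 2, 'x': 9, 'y': 10}
i=7, x='y': counts = {'z': 2, 'x': 9, 'y': 17}
i=8, x='x': counts = {'z': 2, 'x': 17, 'y': 17}
i=9, x='y': counts = {'z': 2, 'x': 17, 'y': 26}

{'z': 2, 'x': 17, 'y': 26}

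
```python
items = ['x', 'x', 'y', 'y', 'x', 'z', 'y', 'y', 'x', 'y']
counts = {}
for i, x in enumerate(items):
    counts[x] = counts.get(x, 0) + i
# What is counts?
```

Initial: counts = {}, items = ['x', 'x', 'y', 'y', 'x', 'z', 'y', 'y', 'x', 'y']
i=0, x='x': counts = {'x': 0}
i=1, x='x': counts = {'x': 1}
i=2, x='y': counts = {'x': 1, 'y': 2}
i=3, x='y': counts = {'x': 1, 'y': 5}
i=4, x='x': counts = {'x': 5, 'y': 5}
i=5, x='z': counts = {'x': 5, 'y': 5, 'z': 5}
i=6, x='y': counts = {'x': 5, 'y': 11, 'z': 5}
i=7, x='y': counts = {'x': 5, 'y': 18, 'z': 5}
i=8, x='x': counts = {'x': 13, 'y': 18, 'z': 5}
i=9, x='y': counts = {'x': 13, 'y': 27, 'z': 5}

{'x': 13, 'y': 27, 'z': 5}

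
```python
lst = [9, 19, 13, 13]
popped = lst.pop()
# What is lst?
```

[9, 19, 13]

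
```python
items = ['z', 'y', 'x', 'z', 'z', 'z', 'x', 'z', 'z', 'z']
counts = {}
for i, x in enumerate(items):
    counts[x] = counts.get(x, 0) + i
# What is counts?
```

Initial: counts = {}, items = ['z', 'y', 'x', 'z', 'z', 'z', 'x', 'z', 'z', 'z']
i=0, x='z': counts = {'z': 0}
i=1, x='y': counts = {'z': 0, 'y': 1}
i=2, x='x': counts = {'z': 0, 'y': 1, 'x': 2}
i=3, x='z': counts = {'z': 3, 'y': 1, 'x': 2}
i=4, x='z': counts = {'z': 7, 'y': 1, 'x': 2}
i=5, x='z': counts = {'z': 12, 'y': 1, 'x': 2}
i=6, x='x': counts = {'z': 12, 'y': 1, 'x': 8}
i=7, x='z': counts = {'z': 19, 'y': 1, 'x': 8}
i=8, x='z': counts = {'z': 27, 'y': 1, 'x': 8}
i=9, x='z': counts = {'z': 36, 'y': 1, 'x': 8}

{'z': 36, 'y': 1, 'x': 8}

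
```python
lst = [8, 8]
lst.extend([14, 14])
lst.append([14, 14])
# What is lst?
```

After line 1: lst = [8, 8]
After line 2 (extend unpacks [14, 14]): lst = [8, 8, 14, 14]
After line 3 (append adds [14, 14] as single element): lst = [8, 8, 14, 14, [14, 14]]

[8, 8, 14, 14, [14, 14]]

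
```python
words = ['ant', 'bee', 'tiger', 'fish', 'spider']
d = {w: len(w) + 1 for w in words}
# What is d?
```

{'ant': 4, 'bee': 4, 'tiger': 6, 'fish': 5, 'spider': 7}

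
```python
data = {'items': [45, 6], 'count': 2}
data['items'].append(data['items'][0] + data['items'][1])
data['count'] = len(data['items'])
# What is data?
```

After line 1: data = {'items': [45, 6], 'count': 2}
After line 2 (append 45 + 6 = 51): data = {'items': [45, 6, 51], 'count': 2}
After line 3 (count = len(items) = 3): data = {'items': [45, 6, 51], 'count': 3}

{'items': [45, 6, 51], 'count': 3}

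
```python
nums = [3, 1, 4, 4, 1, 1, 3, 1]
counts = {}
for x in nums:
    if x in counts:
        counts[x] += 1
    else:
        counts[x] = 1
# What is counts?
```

Initial: counts = {}, nums = [3, 1, 4, 4, 1, 1, 3, 1]
See 3: counts = {3: 1}
See 1: counts = {3: 1, 1: 1}
See 4: counts = {3: 1, 1: 1, 4: 1}
See 4: counts = {3: 1, 1: 1, 4: 2}
See 1: counts = {3: 1, 1: 2, 4: 2}
See 1: counts = {3: 1, 1: 3, 4: 2}
See 3: counts = {3: 2, 1: 3, 4: 2}
See 1: counts = {3: 2, 1: 4, 4: 2}

{3: 2, 1: 4, 4: 2}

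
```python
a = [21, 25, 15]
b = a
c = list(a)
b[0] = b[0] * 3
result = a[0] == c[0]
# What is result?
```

After line 1: a = [21, 25, 15]
After line 2 (b = a, alias): a = [21, 25, 15], b = [21, 25, 15]
After line 3 (c = list(a) is a copy, new object): c = [21, 25, 15]
After line 4 (b[0] = 21 * 3 = 63; mutates shared a/b): a = b = [63, 25, 15], c = [21, 25, 15]
After line 5 (a[0] = 63, c[0] = 21; result = False)

False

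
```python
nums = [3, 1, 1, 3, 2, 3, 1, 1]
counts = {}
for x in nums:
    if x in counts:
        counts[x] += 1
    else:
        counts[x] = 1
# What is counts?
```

Initial: counts = {}, nums = [3, 1, 1, 3, 2, 3, 1, 1]
See 3: counts = {3: 1}
See 1: counts = {3: 1, 1: 1}
See 1: counts = {3: 1, 1: 2}
See 3: counts = {3: 2, 1: 2}
See 2: counts = {3: 2, 1: 2, 2: 1}
See 3: counts = {3: 3, 1: 2, 2: 1}
See 1: counts = {3: 3, 1: 3, 2: 1}
See 1: counts = {3: 3, 1: 4, 2: 1}

{3: 3, 1: 4, 2: 1}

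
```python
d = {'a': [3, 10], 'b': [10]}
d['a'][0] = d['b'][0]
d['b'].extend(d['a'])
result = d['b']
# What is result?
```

After line 1: d = {'a': [3, 10], 'b': [10]}
After line 2 (a[0] = b[0] = 10): d = {'a': [10, 10], 'b': [10]}
After line 3 (b.extend(a) appends [10, 10]): d = {'a': [10, 10], 'b': [10, 10, 10]}
After line 4: result = d['b'] = [10, 10, 10]

[10, 10, 10]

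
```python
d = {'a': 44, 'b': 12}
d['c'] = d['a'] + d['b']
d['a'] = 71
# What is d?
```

After line 1: d = {'a': 44, 'b': 12}
After line 2 (d['c'] = 44 + 12): d = {'a': 44, 'b': 12, 'c': 56}
After line 3: d = {'a': 71, 'b': 12, 'c': 56}

{'a': 71, 'b': 12, 'c': 56}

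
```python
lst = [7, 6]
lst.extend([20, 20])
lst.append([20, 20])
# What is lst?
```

After line 1: lst = [7, 6]
After line 2 (extend unpacks [20, 20]): lst = [7, 6, 20, 20]
After line 3 (append adds [20, 20] as single element): lst = [7, 6, 20, 20, [20, 20]]

[7, 6, 20, 20, [20, 20]]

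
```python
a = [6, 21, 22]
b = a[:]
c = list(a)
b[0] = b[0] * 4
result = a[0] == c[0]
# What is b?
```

After line 1: a = [6, 21, 22]
After line 2 (b = a[:], copy): a = [6, 21, 22], b = [6, 21, 22]
After line 3 (c = list(a) is a copy, new object): c = [6, 21, 22]
After line 4 (b[0] = 6 * 4 = 24; only b mutates (copy)): a = [6, 21, 22], b = [24, 21, 22], c = [6, 21, 22]
After line 5 (a[0] = 6, c[0] = 6; result = True)

[24, 21, 22]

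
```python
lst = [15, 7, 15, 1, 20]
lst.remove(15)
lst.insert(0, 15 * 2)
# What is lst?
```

After line 1: lst = [15, 7, 15, 1, 20]
After line 2 (remove first 15): lst = [7, 15, 1, 20]
After line 3 (insert 30 at index 0): lst = [30, 7, 15, 1, 20]

[30, 7, 15, 1, 20]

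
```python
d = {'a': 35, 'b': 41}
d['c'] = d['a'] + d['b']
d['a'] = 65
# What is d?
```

After line 1: d = {'a': 35, 'b': 41}
After line 2 (d['c'] = 35 + 41): d = {'a': 35, 'b': 41, 'c': 76}
After line 3: d = {'a': 65, 'b': 41, 'c': 76}

{'a': 65, 'b': 41, 'c': 76}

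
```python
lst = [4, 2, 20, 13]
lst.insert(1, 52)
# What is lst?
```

[4, 52, 2, 20, 13]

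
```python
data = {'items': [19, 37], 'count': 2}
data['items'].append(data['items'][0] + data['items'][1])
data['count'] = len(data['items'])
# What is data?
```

After line 1: data = {'items': [19, 37], 'count': 2}
After line 2 (append 19 + 37 = 56): data = {'items': [19, 37, 56], 'count': 2}
After line 3 (count = len(items) = 3): data = {'items': [19, 37, 56], 'count': 3}

{'items': [19, 37, 56], 'count': 3}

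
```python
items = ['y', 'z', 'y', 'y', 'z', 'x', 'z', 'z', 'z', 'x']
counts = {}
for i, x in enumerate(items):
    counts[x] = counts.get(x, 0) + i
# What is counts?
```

Initial: counts = {}, items = ['y', 'z', 'y', 'y', 'z', 'x', 'z', 'z', 'z', 'x']
i=0, x='y': counts = {'y': 0}
i=1, x='z': counts = {'y': 0, 'z': 1}
i=2, x='y': counts = {'y': 2, 'z': 1}
i=3, x='y': counts = {'y': 5, 'z': 1}
i=4, x='z': counts = {'y': 5, 'z': 5}
i=5, x='x': counts = {'y': 5, 'z': 5, 'x': 5}
i=6, x='z': counts = {'y': 5, 'z': 11, 'x': 5}
i=7, x='z': counts = {'y': 5, 'z': 18, 'x': 5}
i=8, x='z': counts = {'y': 5, 'z': 26, 'x': 5}
i=9, x='x': counts = {'y': 5, 'z': 26, 'x': 14}

{'y': 5, 'z': 26, 'x': 14}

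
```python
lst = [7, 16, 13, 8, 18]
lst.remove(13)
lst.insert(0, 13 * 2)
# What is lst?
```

After line 1: lst = [7, 16, 13, 8, 18]
After line 2 (remove first 13): lst = [7, 16, 8, 18]
After line 3 (insert 26 at index 0): lst = [26, 7, 16, 8, 18]

[26, 7, 16, 8, 18]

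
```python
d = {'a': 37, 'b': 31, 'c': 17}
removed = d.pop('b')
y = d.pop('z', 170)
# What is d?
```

After line 1: d = {'a': 37, 'b': 31, 'c': 17}
After line 2 (pop 'b' returns 31): d = {'a': 37, 'c': 17}, removed = 31
After line 3 (pop 'z' missing, returns default 170): d = {'a': 37, 'c': 17}, y = 170

{'a': 37, 'c': 17}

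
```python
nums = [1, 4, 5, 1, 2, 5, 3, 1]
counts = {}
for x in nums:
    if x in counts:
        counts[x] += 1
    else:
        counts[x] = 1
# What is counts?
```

Initial: counts = {}, nums = [1, 4, 5, 1, 2, 5, 3, 1]
See 1: counts = {1: 1}
See 4: counts = {1: 1, 4: 1}
See 5: counts = {1: 1, 4: 1, 5: 1}
See 1: counts = {1: 2, 4: 1, 5: 1}
See 2: counts = {1: 2, 4: 1, 5: 1, 2: 1}
See 5: counts = {1: 2, 4: 1, 5: 2, 2: 1}
See 3: counts = {1: 2, 4: 1, 5: 2, 2: 1, 3: 1}
See 1: counts = {1: 3, 4: 1, 5: 2, 2: 1, 3: 1}

{1: 3, 4: 1, 5: 2, 2: 1, 3: 1}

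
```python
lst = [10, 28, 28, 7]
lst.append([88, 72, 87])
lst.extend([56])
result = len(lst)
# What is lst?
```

After line 1: lst = [10, 28, 28, 7]
After line 2 (append adds [88, 72, 87] as single element): lst = [10, 28, 28, 7, [88, 72, 87]]
After line 3 (extend unpacks [56], adds 56): lst = [10, 28, 28, 7, [88, 72, 87], 56]
After line 4: result = len(lst) = 6

[10, 28, 28, 7, [88, 72, 87], 56]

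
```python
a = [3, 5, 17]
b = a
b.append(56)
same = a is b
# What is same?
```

After line 1: a = [3, 5, 17]
After line 2 (b = a is an alias, same object): a = [3, 5, 17], b = [3, 5, 17]
After line 3 (b.append mutates the shared list): a = [3, 5, 17, 56], b = [3, 5, 17, 56]
After line 4 (same = a is b; same object -> True): same = True

True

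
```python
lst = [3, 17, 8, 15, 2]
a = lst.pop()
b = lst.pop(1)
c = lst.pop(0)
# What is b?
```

After line 1: lst = [3, 17, 8, 15, 2]
After line 2 (pop() -> a = 2): lst = [3, 17, 8, 15]
After line 3 (pop(1) -> b = 17): lst = [3, 8, 15]
After line 4 (pop(0) -> c = 3): lst = [8, 15]

17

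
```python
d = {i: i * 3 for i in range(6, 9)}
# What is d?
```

{6: 18, 7: 21, 8: 24}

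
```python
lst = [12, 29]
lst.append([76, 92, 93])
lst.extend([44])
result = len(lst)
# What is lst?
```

After line 1: lst = [12, 29]
After line 2 (append adds [76, 92, 93] as single element): lst = [12, 29, [76, 92, 93]]
After line 3 (extend unpacks [44], adds 44): lst = [12, 29, [76, 92, 93], 44]
After line 4: result = len(lst) = 4

[12, 29, [76, 92, 93], 44]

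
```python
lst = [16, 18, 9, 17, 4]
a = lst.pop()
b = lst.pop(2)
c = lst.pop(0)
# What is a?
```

After line 1: lst = [16, 18, 9, 17, 4]
After line 2 (pop() -> a = 4): lst = [16, 18, 9, 17]
After line 3 (pop(2) -> b = 9): lst = [16, 18, 17]
After line 4 (pop(0) -> c = 16): lst = [18, 17]

4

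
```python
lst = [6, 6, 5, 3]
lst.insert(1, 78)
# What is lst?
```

[6, 78, 6, 5, 3]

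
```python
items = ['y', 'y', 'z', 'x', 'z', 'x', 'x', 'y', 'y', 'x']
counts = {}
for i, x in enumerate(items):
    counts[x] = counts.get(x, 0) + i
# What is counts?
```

Initial: counts = {}, items = ['y', 'y', 'z', 'x', 'z', 'x', 'x', 'y', 'y', 'x']
i=0, x='y': counts = {'y': 0}
i=1, x='y': counts = {'y': 1}
i=2, x='z': counts = {'y': 1, 'z': 2}
i=3, x='x': counts = {'y': 1, 'z': 2, 'x': 3}
i=4, x='z': counts = {'y': 1, 'z': 6, 'x': 3}
i=5, x='x': counts = {'y': 1, 'z': 6, 'x': 8}
i=6, x='x': counts = {'y': 1, 'z': 6, 'x': 14}
i=7, x='y': counts = {'y': 8, 'z': 6, 'x': 14}
i=8, x='y': counts = {'y': 16, 'z': 6, 'x': 14}
i=9, x='x': counts = {'y': 16, 'z': 6, 'x': 23}

{'y': 16, 'z': 6, 'x': 23}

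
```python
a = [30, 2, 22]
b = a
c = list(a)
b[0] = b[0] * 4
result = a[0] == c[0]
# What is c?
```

After line 1: a = [30, 2, 22]
After line 2 (b = a, alias): a = [30, 2, 22], b = [30, 2, 22]
After line 3 (c = list(a) is a copy, new object): c = [30, 2, 22]
After line 4 (b[0] = 30 * 4 = 120; mutates shared a/b): a = b = [120, 2, 22], c = [30, 2, 22]
After line 5 (a[0] = 120, c[0] = 30; result = False)

[30, 2, 22]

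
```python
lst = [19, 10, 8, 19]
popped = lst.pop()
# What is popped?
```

19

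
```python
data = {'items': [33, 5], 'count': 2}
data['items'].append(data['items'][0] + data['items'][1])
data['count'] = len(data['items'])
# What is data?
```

After line 1: data = {'items': [33, 5], 'count': 2}
After line 2 (append 33 + 5 = 38): data = {'items': [33, 5, 38], 'count': 2}
After line 3 (count = len(items) = 3): data = {'items': [33, 5, 38], 'count': 3}

{'items': [33, 5, 38], 'count': 3}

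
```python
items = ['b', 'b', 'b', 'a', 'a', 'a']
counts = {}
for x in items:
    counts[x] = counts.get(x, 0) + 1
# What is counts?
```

Initial: counts = {}, items = ['b', 'b', 'b', 'a', 'a', 'a']
See 'b': counts = {'b': 1}
See 'b': counts = {'b': 2}
See 'b': counts = {'b': 3}
See 'a': counts = {'b': 3, 'a': 1}
See 'a': counts = {'b': 3, 'a': 2}
See 'a': counts = {'b': 3, 'a': 3}

{'b': 3, 'a': 3}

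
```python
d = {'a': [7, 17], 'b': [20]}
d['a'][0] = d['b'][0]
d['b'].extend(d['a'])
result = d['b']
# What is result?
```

After line 1: d = {'a': [7, 17], 'b': [20]}
After line 2 (a[0] = b[0] = 20): d = {'a': [20, 17], 'b': [20]}
After line 3 (b.extend(a) appends [20, 17]): d = {'a': [20, 17], 'b': [20, 20, 17]}
After line 4: result = d['b'] = [20, 20, 17]

[20, 20, 17]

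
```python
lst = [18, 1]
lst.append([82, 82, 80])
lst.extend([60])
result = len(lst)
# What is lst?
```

After line 1: lst = [18, 1]
After line 2 (append adds [82, 82, 80] as single element): lst = [18, 1, [82, 82, 80]]
After line 3 (extend unpacks [60], adds 60): lst = [18, 1, [82, 82, 80], 60]
After line 4: result = len(lst) = 4

[18, 1, [82, 82, 80], 60]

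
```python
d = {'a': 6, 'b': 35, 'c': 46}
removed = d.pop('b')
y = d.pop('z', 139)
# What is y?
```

After line 1: d = {'a': 6, 'b': 35, 'c': 46}
After line 2 (pop 'b' returns 35): d = {'a': 6, 'c': 46}, removed = 35
After line 3 (pop 'z' missing, returns default 139): d = {'a': 6, 'c': 46}, y = 139

139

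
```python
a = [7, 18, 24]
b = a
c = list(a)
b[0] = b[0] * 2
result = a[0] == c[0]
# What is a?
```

After line 1: a = [7, 18, 24]
After line 2 (b = a, alias): a = [7, 18, 24], b = [7, 18, 24]
After line 3 (c = list(a) is a copy, new object): c = [7, 18, 24]
After line 4 (b[0] = 7 * 2 = 14; mutates shared a/b): a = b = [14, 18, 24], c = [7, 18, 24]
After line 5 (a[0] = 14, c[0] = 7; result = False)

[14, 18, 24]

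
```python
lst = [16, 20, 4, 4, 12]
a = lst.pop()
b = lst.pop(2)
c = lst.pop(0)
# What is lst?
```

After line 1: lst = [16, 20, 4, 4, 12]
After line 2 (pop() -> a = 12): lst = [16, 20, 4, 4]
After line 3 (pop(2) -> b = 4): lst = [16, 20, 4]
After line 4 (pop(0) -> c = 16): lst = [20, 4]

[20, 4]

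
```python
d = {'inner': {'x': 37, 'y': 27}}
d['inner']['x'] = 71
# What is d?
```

After line 1: d = {'inner': {'x': 37, 'y': 27}}
After line 2 (inner x overwritten): d = {'inner': {'x': 71, 'y': 27}}

{'inner': {'x': 71, 'y': 27}}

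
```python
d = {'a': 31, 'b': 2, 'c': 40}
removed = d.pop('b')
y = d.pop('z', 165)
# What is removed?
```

After line 1: d = {'a': 31, 'b': 2, 'c': 40}
After line 2 (pop 'b' returns 2): d = {'a': 31, 'c': 40}, removed = 2
After line 3 (pop 'z' missing, returns default 165): d = {'a': 31, 'c': 40}, y = 165

2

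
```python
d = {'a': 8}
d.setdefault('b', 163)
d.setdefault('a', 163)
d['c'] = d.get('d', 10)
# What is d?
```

After line 1: d = {'a': 8}
After line 2 (setdefault adds 'b'=163): d = {'a': 8, 'b': 163}
After line 3 (setdefault 'a' no-op, already exists): d = {'a': 8, 'b': 163}
After line 4 (get('d', 10) returns default since 'd' not in d): d = {'a': 8, 'b': 163, 'c': 10}

{'a': 8, 'b': 163, 'c': 10}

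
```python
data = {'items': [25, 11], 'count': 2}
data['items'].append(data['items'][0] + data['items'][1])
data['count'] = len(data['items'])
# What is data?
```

After line 1: data = {'items': [25, 11], 'count': 2}
After line 2 (append 25 + 11 = 36): data = {'items': [25, 11, 36], 'count': 2}
After line 3 (count = len(items) = 3): data = {'items': [25, 11, 36], 'count': 3}

{'items': [25, 11, 36], 'count': 3}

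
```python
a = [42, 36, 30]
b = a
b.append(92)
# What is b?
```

After line 1: a = [42, 36, 30]
After line 2 (b = a is an alias, same object): a = [42, 36, 30], b = [42, 36, 30]
After line 3 (b.append mutates the shared list): a = [42, 36, 30, 92], b = [42, 36, 30, 92]

[42, 36, 30, 92]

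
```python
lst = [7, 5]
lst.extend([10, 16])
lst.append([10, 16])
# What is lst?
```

After line 1: lst = [7, 5]
After line 2 (extend unpacks [10, 16]): lst = [7, 5, 10, 16]
After line 3 (append adds [10, 16] as single element): lst = [7, 5, 10, 16, [10, 16]]

[7, 5, 10, 16, [10, 16]]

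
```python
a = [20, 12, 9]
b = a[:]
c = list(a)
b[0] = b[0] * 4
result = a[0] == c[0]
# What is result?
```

After line 1: a = [20, 12, 9]
After line 2 (b = a[:], copy): a = [20, 12, 9], b = [20, 12, 9]
After line 3 (c = list(a) is a copy, new object): c = [20, 12, 9]
After line 4 (b[0] = 20 * 4 = 80; only b mutates (copy)): a = [20, 12, 9], b = [80, 12, 9], c = [20, 12, 9]
After line 5 (a[0] = 20, c[0] = 20; result = True)

True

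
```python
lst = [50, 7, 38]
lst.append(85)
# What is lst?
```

[50, 7, 38, 85]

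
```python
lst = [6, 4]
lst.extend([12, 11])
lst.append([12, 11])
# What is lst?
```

After line 1: lst = [6, 4]
After line 2 (extend unpacks [12, 11]): lst = [6, 4, 12, 11]
After line 3 (append adds [12, 11] as single element): lst = [6, 4, 12, 11, [12, 11]]

[6, 4, 12, 11, [12, 11]]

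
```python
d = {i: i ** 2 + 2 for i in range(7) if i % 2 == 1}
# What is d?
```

{1: 3, 3: 11, 5: 27}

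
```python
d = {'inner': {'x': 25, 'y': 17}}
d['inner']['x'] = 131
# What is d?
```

After line 1: d = {'inner': {'x': 25, 'y': 17}}
After line 2 (inner x overwritten): d = {'inner': {'x': 131, 'y': 17}}

{'inner': {'x': 131, 'y': 17}}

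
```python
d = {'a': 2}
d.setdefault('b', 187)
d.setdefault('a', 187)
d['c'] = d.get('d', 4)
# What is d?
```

After line 1: d = {'a': 2}
After line 2 (setdefault adds 'b'=187): d = {'a': 2, 'b': 187}
After line 3 (setdefault 'a' no-op, already exists): d = {'a': 2, 'b': 187}
After line 4 (get('d', 4) returns default since 'd' not in d): d = {'a': 2, 'b': 187, 'c': 4}

{'a': 2, 'b': 187, 'c': 4}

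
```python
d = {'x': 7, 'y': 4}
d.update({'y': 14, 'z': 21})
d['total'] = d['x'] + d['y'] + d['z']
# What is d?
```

After line 1: d = {'x': 7, 'y': 4}
After line 2 (y overwritten, z added): d = {'x': 7, 'y': 14, 'z': 21}
After line 3 (total = 7 + 14 + 21 = 42): d = {'x': 7, 'y': 14, 'z': 21, 'total': 42}

{'x': 7, 'y': 14, 'z': 21, 'total': 42}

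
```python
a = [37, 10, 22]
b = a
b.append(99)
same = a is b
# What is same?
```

After line 1: a = [37, 10, 22]
After line 2 (b = a is an alias, same object): a = [37, 10, 22], b = [37, 10, 22]
After line 3 (b.append mutates the shared list): a = [37, 10, 22, 99], b = [37, 10, 22, 99]
After line 4 (same = a is b; same object -> True): same = True

True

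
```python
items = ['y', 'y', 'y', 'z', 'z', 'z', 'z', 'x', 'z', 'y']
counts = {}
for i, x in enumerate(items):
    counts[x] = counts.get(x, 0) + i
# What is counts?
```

Initial: counts = {}, items = ['y', 'y', 'y', 'z', 'z', 'z', 'z', 'x', 'z', 'y']
i=0, x='y': counts = {'y': 0}
i=1, x='y': counts = {'y': 1}
i=2, x='y': counts = {'y': 3}
i=3, x='z': counts = {'y': 3, 'z': 3}
i=4, x='z': counts = {'y': 3, 'z': 7}
i=5, x='z': counts = {'y': 3, 'z': 12}
i=6, x='z': counts = {'y': 3, 'z': 18}
i=7, x='x': counts = {'y': 3, 'z': 18, 'x': 7}
i=8, x='z': counts = {'y': 3, 'z': 26, 'x': 7}
i=9, x='y': counts = {'y': 12, 'z': 26, 'x': 7}

{'y': 12, 'z': 26, 'x': 7}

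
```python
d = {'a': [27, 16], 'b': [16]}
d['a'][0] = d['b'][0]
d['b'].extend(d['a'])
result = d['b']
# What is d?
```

After line 1: d = {'a': [27, 16], 'b': [16]}
After line 2 (a[0] = b[0] = 16): d = {'a': [16, 16], 'b': [16]}
After line 3 (b.extend(a) appends [16, 16]): d = {'a': [16, 16], 'b': [16, 16, 16]}
After line 4: result = d['b'] = [16, 16, 16]

{'a': [16, 16], 'b': [16, 16, 16]}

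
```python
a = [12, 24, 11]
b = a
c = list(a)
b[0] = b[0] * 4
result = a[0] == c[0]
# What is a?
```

After line 1: a = [12, 24, 11]
After line 2 (b = a, alias): a = [12, 24, 11], b = [12, 24, 11]
After line 3 (c = list(a) is a copy, new object): c = [12, 24, 11]
After line 4 (b[0] = 12 * 4 = 48; mutates shared a/b): a = b = [48, 24, 11], c = [12, 24, 11]
After line 5 (a[0] = 48, c[0] = 12; result = False)

[48, 24, 11]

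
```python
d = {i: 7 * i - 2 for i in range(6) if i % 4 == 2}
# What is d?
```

{2: 12}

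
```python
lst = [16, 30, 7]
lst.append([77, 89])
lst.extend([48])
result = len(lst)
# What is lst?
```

After line 1: lst = [16, 30, 7]
After line 2 (append adds [77, 89] as single element): lst = [16, 30, 7, [77, 89]]
After line 3 (extend unpacks [48], adds 48): lst = [16, 30, 7, [77, 89], 48]
After line 4: result = len(lst) = 5

[16, 30, 7, [77, 89], 48]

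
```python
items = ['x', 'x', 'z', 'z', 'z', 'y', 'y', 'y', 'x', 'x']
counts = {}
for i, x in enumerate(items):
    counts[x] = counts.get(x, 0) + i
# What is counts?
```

Initial: counts = {}, items = ['x', 'x', 'z', 'z', 'z', 'y', 'y', 'y', 'x', 'x']
i=0, x='x': counts = {'x': 0}
i=1, x='x': counts = {'x': 1}
i=2, x='z': counts = {'x': 1, 'z': 2}
i=3, x='z': counts = {'x': 1, 'z': 5}
i=4, x='z': counts = {'x': 1, 'z': 9}
i=5, x='y': counts = {'x': 1, 'z': 9, 'y': 5}
i=6, x='y': counts = {'x': 1, 'z': 9, 'y': 11}
i=7, x='y': counts = {'x': 1, 'z': 9, 'y': 18}
i=8, x='x': counts = {'x': 9, 'z': 9, 'y': 18}
i=9, x='x': counts = {'x': 18, 'z': 9, 'y': 18}

{'x': 18, 'z': 9, 'y': 18}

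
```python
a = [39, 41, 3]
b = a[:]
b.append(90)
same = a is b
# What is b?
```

After line 1: a = [39, 41, 3]
After line 2 (b = a[:] is a shallow copy, new object): a = [39, 41, 3], b = [39, 41, 3]
After line 3 (append only mutates b): a = [39, 41, 3], b = [39, 41, 3, 90]
After line 4 (same = a is b; different objects -> False): same = False

[39, 41, 3, 90]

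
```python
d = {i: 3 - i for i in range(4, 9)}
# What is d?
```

{4: -1, 5: -2, 6: -3, 7: -4, 8: -5}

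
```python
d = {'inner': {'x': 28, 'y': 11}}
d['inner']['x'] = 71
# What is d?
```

After line 1: d = {'inner': {'x': 28, 'y': 11}}
After line 2 (inner x overwritten): d = {'inner': {'x': 71, 'y': 11}}

{'inner': {'x': 71, 'y': 11}}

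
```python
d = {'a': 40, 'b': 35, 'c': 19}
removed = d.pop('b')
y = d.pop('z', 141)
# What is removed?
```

After line 1: d = {'a': 40, 'b': 35, 'c': 19}
After line 2 (pop 'b' returns 35): d = {'a': 40, 'c': 19}, removed = 35
After line 3 (pop 'z' missing, returns default 141): d = {'a': 40, 'c': 19}, y = 141

35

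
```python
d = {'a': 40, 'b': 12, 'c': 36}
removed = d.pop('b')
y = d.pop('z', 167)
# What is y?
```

After line 1: d = {'a': 40, 'b': 12, 'c': 36}
After line 2 (pop 'b' returns 12): d = {'a': 40, 'c': 36}, removed = 12
After line 3 (pop 'z' missing, returns default 167): d = {'a': 40, 'c': 36}, y = 167

167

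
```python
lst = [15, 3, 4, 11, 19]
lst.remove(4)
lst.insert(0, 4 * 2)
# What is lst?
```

After line 1: lst = [15, 3, 4, 11, 19]
After line 2 (remove first 4): lst = [15, 3, 11, 19]
After line 3 (insert 8 at index 0): lst = [8, 15, 3, 11, 19]

[8, 15, 3, 11, 19]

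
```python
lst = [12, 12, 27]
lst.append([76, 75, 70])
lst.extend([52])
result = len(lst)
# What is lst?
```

After line 1: lst = [12, 12, 27]
After line 2 (append adds [76, 75, 70] as single element): lst = [12, 12, 27, [76, 75, 70]]
After line 3 (extend unpacks [52], adds 52): lst = [12, 12, 27, [76, 75, 70], 52]
After line 4: result = len(lst) = 5

[12, 12, 27, [76, 75, 70], 52]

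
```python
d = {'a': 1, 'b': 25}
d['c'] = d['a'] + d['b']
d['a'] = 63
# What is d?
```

After line 1: d = {'a': 1, 'b': 25}
After line 2 (d['c'] = 1 + 25): d = {'a': 1, 'b': 25, 'c': 26}
After line 3: d = {'a': 63, 'b': 25, 'c': 26}

{'a': 63, 'b': 25, 'c': 26}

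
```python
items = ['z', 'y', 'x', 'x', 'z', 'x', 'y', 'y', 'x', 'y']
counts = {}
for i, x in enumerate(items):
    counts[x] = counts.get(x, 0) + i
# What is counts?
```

Initial: counts = {}, items = ['z', 'y', 'x', 'x', 'z', 'x', 'y', 'y', 'x', 'y']
i=0, x='z': counts = {'z': 0}
i=1, x='y': counts = {'z': 0, 'y': 1}
i=2, x='x': counts = {'z': 0, 'y': 1, 'x': 2}
i=3, x='x': counts = {'z': 0, 'y': 1, 'x': 5}
i=4, x='z': counts = {'z': 4, 'y': 1, 'x': 5}
i=5, x='x': counts = {'z': 4, 'y': 1, 'x': 10}
i=6, x='y': counts = {'z': 4, 'y': 7, 'x': 10}
i=7, x='y': counts = {'z': 4, 'y': 14, 'x': 10}
i=8, x='x': counts = {'z': 4, 'y': 14, 'x': 18}
i=9, x='y': counts = {'z': 4, 'y': 23, 'x': 18}

{'z': 4, 'y': 23, 'x': 18}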